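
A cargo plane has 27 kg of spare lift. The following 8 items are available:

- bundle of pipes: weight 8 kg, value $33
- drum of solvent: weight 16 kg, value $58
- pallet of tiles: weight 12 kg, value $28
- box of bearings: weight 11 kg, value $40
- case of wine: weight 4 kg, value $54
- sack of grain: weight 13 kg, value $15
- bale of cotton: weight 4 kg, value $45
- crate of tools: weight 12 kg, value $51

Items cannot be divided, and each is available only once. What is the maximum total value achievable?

$172

Check high-value combinations within 27 kg:
- bundle of pipes+box of bearings+case of wine+bale of cotton: weight 8+11+4+4=27, value 33+40+54+45=172
- drum of solvent+case of wine+bale of cotton: weight 16+4+4=24, value 58+54+45=157
- case of wine+bale of cotton+crate of tools: weight 4+4+12=20, value 54+45+51=150
Best: $172.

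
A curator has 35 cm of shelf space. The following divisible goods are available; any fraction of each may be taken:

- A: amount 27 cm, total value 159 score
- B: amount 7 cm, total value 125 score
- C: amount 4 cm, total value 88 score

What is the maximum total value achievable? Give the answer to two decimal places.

354.33

Take in order of value per unit:
- C (88/4 per unit): all 4 → value 88, running total 88.00
- B (125/7 per unit): all 7 → value 125, running total 213.00
- A (159/27 per unit): 24 of 27 → value 24×159/27 = 141.3333, running total 354.33
Total 354.33.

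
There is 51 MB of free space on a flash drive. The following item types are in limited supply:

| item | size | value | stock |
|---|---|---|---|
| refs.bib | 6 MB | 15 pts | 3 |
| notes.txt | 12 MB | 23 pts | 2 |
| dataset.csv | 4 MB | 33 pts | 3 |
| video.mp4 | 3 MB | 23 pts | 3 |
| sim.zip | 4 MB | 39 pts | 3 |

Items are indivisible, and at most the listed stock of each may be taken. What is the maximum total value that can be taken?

Top feasible selections:
- 3×refs.bib + 3×dataset.csv + 3×video.mp4 + 3×sim.zip: size 51, value 330
- 1×refs.bib + 1×notes.txt + 3×dataset.csv + 3×video.mp4 + 3×sim.zip: size 51, value 323
- 2×refs.bib + 3×dataset.csv + 3×video.mp4 + 3×sim.zip: size 45, value 315
Best: 330 pts.

330 pts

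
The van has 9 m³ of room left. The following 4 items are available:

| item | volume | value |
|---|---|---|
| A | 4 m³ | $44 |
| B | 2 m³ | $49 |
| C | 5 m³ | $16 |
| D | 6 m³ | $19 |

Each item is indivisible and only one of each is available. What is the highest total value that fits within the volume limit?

$93

Check high-value combinations within 9 m³:
- A+B: volume 4+2=6, value 44+49=93
- B+D: volume 2+6=8, value 49+19=68
- B+C: volume 2+5=7, value 49+16=65
- A+C: volume 4+5=9, value 44+16=60
Best: $93.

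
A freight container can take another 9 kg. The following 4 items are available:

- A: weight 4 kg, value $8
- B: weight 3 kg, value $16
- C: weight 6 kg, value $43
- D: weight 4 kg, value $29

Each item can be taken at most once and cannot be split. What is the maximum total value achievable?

Check high-value combinations within 9 kg:
- B+C: weight 3+6=9, value 16+43=59
- B+D: weight 3+4=7, value 16+29=45
- C: weight 6, value 43
- A+D: weight 4+4=8, value 8+29=37
- D: weight 4, value 29
Best: $59.

$59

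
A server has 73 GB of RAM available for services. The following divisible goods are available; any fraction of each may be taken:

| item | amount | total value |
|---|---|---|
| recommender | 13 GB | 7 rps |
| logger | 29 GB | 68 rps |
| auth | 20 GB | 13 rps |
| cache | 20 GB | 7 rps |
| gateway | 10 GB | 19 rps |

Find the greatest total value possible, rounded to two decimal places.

107.35

Take in order of value per unit:
- logger (68/29 per unit): all 29 → value 68, running total 68.00
- gateway (19/10 per unit): all 10 → value 19, running total 87.00
- auth (13/20 per unit): all 20 → value 13, running total 100.00
- recommender (7/13 per unit): all 13 → value 7, running total 107.00
- cache (7/20 per unit): 1 of 20 → value 1×7/20 = 0.3500, running total 107.35
Total 107.35.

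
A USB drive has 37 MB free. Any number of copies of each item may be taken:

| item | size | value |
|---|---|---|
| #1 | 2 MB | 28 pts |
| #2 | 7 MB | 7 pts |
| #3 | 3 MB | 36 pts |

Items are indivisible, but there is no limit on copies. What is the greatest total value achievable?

Best value-per-unit is #1 at 28/2; filling with it alone gives 18×28 = 504.
Optimal mix: 17×#1 + 1×#3 → size 37, value 512.

512 pts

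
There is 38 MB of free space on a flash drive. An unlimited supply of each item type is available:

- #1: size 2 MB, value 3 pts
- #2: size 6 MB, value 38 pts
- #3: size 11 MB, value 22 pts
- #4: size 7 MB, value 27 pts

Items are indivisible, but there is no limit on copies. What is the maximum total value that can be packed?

Best value-per-unit is #2 at 38/6; filling with it alone gives 6×38 = 228.
Optimal mix: 1×#1 + 6×#2 → size 38, value 231.

231 pts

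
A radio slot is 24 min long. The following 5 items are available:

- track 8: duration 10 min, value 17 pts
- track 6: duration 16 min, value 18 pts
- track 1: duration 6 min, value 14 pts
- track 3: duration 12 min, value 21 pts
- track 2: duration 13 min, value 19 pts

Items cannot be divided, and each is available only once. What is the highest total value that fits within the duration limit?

38 pts

Check high-value combinations within 24 min:
- track 8+track 3: duration 10+12=22, value 17+21=38
- track 8+track 2: duration 10+13=23, value 17+19=36
- track 1+track 3: duration 6+12=18, value 14+21=35
- track 1+track 2: duration 6+13=19, value 14+19=33
- track 6+track 1: duration 16+6=22, value 18+14=32
Best: 38 pts.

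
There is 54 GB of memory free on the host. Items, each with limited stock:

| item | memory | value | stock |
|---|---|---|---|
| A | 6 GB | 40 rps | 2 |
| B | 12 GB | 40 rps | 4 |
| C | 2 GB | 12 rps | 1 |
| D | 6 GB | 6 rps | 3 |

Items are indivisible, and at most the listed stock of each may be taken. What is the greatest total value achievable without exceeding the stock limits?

Top feasible selections:
- 2×A + 3×B + 1×C: memory 50, value 212
- 2×A + 3×B + 1×D: memory 54, value 206
- 2×A + 3×B: memory 48, value 200
- 1×A + 4×B: memory 54, value 200
Best: 212 rps.

212 rps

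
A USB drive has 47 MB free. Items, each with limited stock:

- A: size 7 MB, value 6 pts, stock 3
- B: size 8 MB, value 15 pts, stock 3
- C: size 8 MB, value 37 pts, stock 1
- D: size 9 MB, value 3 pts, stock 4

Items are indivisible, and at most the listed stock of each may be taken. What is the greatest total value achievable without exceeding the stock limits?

94 pts

Top feasible selections:
- 2×A + 3×B + 1×C: size 46, value 94
- 1×A + 3×B + 1×C: size 39, value 88
- 3×B + 1×C + 1×D: size 41, value 85
- 3×A + 2×B + 1×C: size 45, value 85
Best: 94 pts.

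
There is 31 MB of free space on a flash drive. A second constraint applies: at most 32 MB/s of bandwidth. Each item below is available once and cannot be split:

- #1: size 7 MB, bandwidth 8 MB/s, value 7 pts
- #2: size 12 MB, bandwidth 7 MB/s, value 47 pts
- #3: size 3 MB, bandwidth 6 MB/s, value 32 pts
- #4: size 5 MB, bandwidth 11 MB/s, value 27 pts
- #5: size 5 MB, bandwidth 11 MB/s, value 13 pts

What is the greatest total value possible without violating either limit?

113 pts

Feasible sets respecting both limits:
- #1+#2+#3+#4: size 27, bandwidth 32, value 113
- #2+#3+#4: size 20, bandwidth 24, value 106
- #1+#2+#3+#5: size 27, bandwidth 32, value 99
Best: 113 pts.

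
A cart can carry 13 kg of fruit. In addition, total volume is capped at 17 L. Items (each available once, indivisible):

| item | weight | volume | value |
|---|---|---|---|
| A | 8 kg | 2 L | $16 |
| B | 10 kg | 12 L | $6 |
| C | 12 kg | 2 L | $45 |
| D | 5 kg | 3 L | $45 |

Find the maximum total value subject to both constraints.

Feasible sets respecting both limits:
- A+D: weight 13, volume 5, value 61
- C: weight 12, volume 2, value 45
- D: weight 5, volume 3, value 45
Best: $61.

$61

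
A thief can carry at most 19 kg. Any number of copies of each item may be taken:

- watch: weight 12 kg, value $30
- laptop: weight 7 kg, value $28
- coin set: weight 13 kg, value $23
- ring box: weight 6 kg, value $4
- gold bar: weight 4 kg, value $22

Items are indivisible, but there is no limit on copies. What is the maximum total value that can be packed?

Best value-per-unit is gold bar at 22/4; filling with it alone gives 4×22 = 88.
Optimal mix: 1×laptop + 3×gold bar → weight 19, value 94.

$94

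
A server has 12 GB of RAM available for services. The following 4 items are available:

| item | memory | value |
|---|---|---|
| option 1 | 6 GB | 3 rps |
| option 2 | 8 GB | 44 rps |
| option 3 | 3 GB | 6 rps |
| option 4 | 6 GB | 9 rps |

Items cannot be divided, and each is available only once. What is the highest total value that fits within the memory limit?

Check high-value combinations within 12 GB:
- option 2+option 3: memory 8+3=11, value 44+6=50
- option 2: memory 8, value 44
- option 3+option 4: memory 3+6=9, value 6+9=15
- option 1+option 4: memory 6+6=12, value 3+9=12
Best: 50 rps.

50 rps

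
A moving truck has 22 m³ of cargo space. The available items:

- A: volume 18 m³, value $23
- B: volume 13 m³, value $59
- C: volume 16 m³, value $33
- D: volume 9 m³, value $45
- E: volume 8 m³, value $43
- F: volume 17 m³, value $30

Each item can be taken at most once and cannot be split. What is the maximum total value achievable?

$104

Check high-value combinations within 22 m³:
- B+D: volume 13+9=22, value 59+45=104
- B+E: volume 13+8=21, value 59+43=102
- D+E: volume 9+8=17, value 45+43=88
Best: $104.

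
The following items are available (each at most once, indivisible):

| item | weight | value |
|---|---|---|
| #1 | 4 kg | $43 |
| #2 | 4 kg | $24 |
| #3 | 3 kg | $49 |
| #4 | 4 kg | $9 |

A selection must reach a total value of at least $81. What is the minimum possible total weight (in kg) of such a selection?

7

Subsets with value ≥ 81, sorted by total weight:
- #1+#3: weight 7, value 92
- #1+#2+#3: weight 11, value 116
Minimum weight: 7 kg.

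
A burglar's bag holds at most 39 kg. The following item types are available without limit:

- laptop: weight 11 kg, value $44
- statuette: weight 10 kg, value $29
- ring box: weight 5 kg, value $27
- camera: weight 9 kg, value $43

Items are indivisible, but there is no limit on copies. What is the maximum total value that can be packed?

$205

Best value-per-unit is ring box at 27/5; filling with it alone gives 7×27 = 189.
Optimal mix: 6×ring box + 1×camera → weight 39, value 205.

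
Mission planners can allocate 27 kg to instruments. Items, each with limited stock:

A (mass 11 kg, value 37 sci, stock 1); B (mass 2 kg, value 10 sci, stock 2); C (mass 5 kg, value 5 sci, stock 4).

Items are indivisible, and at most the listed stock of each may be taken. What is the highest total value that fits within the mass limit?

Best selections within mass 27 and stock limits:
- 1×A + 2×B + 2×C: mass 25, value 67
- 1×A + 2×B + 1×C: mass 20, value 62
- 1×A + 2×B: mass 15, value 57
Best: 67 sci.

67 sci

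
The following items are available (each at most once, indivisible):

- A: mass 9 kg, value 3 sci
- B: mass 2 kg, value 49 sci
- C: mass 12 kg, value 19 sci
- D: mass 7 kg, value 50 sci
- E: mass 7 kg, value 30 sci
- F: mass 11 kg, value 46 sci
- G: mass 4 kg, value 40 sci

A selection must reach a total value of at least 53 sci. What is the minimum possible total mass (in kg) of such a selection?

Subsets with value ≥ 53, sorted by total mass:
- B+G: mass 6, value 89
- B+D: mass 9, value 99
- B+E: mass 9, value 79
Minimum mass: 6 kg.

6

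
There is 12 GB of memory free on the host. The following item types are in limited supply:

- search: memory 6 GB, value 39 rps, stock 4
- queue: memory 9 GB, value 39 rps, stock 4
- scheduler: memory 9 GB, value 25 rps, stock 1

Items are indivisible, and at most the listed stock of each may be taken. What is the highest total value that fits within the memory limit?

78 rps

Top feasible selections:
- 2×search: memory 12, value 78
- 1×search: memory 6, value 39
Best: 78 rps.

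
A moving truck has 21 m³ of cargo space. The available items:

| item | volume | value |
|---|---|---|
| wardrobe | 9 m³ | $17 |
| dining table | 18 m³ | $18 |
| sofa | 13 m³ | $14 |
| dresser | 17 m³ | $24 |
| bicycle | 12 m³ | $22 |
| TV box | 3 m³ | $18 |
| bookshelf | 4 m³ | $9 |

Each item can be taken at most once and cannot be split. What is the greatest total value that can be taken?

$49

Check high-value combinations within 21 m³:
- bicycle+TV box+bookshelf: volume 12+3+4=19, value 22+18+9=49
- wardrobe+TV box+bookshelf: volume 9+3+4=16, value 17+18+9=44
- dresser+TV box: volume 17+3=20, value 24+18=42
Best: $49.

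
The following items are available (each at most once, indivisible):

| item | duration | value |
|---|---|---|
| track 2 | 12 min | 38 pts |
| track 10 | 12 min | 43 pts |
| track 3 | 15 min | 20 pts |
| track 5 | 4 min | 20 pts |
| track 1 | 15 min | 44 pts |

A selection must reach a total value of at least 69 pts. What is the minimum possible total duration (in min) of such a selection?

Subsets with value ≥ 69, sorted by total duration:
- track 2+track 10: duration 24, value 81
- track 10+track 1: duration 27, value 87
- track 2+track 1: duration 27, value 82
- track 2+track 10+track 5: duration 28, value 101
Minimum duration: 24 min.

24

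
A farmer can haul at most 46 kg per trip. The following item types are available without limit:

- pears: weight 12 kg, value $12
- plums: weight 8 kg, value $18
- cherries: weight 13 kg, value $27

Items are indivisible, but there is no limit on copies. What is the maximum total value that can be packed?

$99

Best value-per-unit is plums at 18/8; filling with it alone gives 5×18 = 90.
Optimal mix: 4×plums + 1×cherries → weight 45, value 99.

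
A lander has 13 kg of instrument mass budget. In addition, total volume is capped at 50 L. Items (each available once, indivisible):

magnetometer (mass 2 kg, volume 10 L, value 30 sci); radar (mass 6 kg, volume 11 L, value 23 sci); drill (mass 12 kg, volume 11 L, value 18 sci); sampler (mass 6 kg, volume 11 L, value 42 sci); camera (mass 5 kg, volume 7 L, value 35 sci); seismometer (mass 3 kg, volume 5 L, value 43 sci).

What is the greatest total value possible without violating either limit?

Feasible sets respecting both limits:
- magnetometer+sampler+seismometer: mass 11, volume 26, value 115
- magnetometer+camera+seismometer: mass 10, volume 22, value 108
- magnetometer+sampler+camera: mass 13, volume 28, value 107
- magnetometer+radar+seismometer: mass 11, volume 26, value 96
Best: 115 sci.

115 sci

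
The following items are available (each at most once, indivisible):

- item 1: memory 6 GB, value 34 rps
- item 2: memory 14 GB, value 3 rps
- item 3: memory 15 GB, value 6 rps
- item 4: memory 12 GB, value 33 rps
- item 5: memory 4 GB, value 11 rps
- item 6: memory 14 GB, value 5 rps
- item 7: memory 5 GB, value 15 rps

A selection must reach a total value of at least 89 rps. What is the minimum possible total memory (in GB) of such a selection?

27

Subsets with value ≥ 89, sorted by total memory:
- item 1+item 4+item 5+item 7: memory 27, value 93
- item 1+item 4+item 5+item 6+item 7: memory 41, value 98
- item 1+item 2+item 4+item 5+item 7: memory 41, value 96
Minimum memory: 27 GB.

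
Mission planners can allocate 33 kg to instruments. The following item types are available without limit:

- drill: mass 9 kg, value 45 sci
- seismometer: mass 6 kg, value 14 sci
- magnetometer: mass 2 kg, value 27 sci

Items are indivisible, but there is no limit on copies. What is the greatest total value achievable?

432 sci

Best value-per-unit is magnetometer at 27/2, and filling with it alone uses mass 16×2=32. No mix of the others beats 16×27 = 432.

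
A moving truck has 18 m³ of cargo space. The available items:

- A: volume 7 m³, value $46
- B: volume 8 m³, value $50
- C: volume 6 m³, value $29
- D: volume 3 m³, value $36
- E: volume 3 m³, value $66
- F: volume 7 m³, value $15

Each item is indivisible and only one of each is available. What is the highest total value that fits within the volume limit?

This is a 0/1 knapsack; check combinations near the capacity.
- A+B+E: volume 7+8+3=18, value 46+50+66=162
- B+D+E: volume 8+3+3=14, value 50+36+66=152
- A+D+E: volume 7+3+3=13, value 46+36+66=148
- B+C+E: volume 8+6+3=17, value 50+29+66=145
- A+C+E: volume 7+6+3=16, value 46+29+66=141
Best: $162.

$162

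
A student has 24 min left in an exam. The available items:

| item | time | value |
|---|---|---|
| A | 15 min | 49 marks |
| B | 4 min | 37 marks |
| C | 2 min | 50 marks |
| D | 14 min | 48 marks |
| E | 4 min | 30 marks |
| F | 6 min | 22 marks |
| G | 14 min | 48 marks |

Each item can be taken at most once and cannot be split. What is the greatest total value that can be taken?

Check high-value combinations within 24 min:
- B+C+D+E: time 4+2+14+4=24, value 37+50+48+30=165
- B+C+E+G: time 4+2+4+14=24, value 37+50+30+48=165
- B+C+E+F: time 4+2+4+6=16, value 37+50+30+22=139
- A+B+C: time 15+4+2=21, value 49+37+50=136
Best: 165 marks.

165 marks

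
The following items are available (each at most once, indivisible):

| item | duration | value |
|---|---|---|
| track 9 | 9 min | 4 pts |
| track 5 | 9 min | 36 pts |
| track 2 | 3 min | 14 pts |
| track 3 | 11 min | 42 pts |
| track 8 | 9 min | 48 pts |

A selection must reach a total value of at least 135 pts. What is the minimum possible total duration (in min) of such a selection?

32

Subsets with value ≥ 135, sorted by total duration:
- track 5+track 2+track 3+track 8: duration 32, value 140
- track 9+track 5+track 2+track 3+track 8: duration 41, value 144
Minimum duration: 32 min.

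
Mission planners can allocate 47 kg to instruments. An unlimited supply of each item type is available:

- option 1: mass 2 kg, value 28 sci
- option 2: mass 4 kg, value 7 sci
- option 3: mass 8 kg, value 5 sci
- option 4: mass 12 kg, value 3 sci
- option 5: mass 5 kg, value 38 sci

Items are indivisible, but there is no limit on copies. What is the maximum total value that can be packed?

644 sci

Best value-per-unit is option 1 at 28/2, and filling with it alone uses mass 23×2=46. No mix of the others beats 23×28 = 644.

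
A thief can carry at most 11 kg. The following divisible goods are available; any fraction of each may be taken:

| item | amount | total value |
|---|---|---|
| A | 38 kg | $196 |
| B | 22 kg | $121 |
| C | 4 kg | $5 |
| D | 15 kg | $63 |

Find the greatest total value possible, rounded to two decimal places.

60.50

Take in order of value per unit:
- B (121/22 per unit): 11 of 22 → value 11×121/22 = 60.5000, running total 60.50
Total 60.50.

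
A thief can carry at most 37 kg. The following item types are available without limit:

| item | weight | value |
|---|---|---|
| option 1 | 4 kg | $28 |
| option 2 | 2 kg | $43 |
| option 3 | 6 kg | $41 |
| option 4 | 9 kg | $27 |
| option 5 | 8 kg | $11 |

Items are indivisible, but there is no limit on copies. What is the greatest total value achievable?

$774

Best value-per-unit is option 2 at 43/2, and filling with it alone uses weight 18×2=36. No mix of the others beats 18×43 = 774.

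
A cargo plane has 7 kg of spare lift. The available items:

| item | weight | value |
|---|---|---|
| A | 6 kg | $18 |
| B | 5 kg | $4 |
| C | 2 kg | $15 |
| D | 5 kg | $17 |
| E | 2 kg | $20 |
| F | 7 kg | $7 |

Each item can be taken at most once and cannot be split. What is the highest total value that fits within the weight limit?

$37

Check high-value combinations within 7 kg:
- D+E: weight 5+2=7, value 17+20=37
- C+E: weight 2+2=4, value 15+20=35
- C+D: weight 2+5=7, value 15+17=32
- B+E: weight 5+2=7, value 4+20=24
Best: $37.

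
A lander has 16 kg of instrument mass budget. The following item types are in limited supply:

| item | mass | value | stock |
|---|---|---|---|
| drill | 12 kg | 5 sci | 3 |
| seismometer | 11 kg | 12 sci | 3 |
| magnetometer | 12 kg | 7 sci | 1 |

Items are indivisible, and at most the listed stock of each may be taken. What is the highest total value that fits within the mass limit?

Best selections within mass 16 and stock limits:
- 1×seismometer: mass 11, value 12
- 1×magnetometer: mass 12, value 7
- 1×drill: mass 12, value 5
Best: 12 sci.

12 sci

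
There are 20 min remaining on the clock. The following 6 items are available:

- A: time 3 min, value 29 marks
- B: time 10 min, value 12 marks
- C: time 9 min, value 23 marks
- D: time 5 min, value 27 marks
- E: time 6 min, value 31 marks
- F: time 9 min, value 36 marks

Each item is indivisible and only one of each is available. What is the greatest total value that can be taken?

96 marks

This is a 0/1 knapsack; check combinations near the capacity.
- A+E+F: time 3+6+9=18, value 29+31+36=96
- D+E+F: time 5+6+9=20, value 27+31+36=94
- A+D+F: time 3+5+9=17, value 29+27+36=92
- A+D+E: time 3+5+6=14, value 29+27+31=87
- A+C+E: time 3+9+6=18, value 29+23+31=83
Best: 96 marks.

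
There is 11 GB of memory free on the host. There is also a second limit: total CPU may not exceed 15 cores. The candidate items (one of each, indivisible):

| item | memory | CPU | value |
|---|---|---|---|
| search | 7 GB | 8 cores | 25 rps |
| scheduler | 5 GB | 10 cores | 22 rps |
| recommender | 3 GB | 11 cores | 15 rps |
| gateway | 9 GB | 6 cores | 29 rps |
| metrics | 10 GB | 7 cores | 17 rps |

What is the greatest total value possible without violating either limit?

29 rps

Feasible sets respecting both limits:
- gateway: memory 9, CPU 6, value 29
- search: memory 7, CPU 8, value 25
- scheduler: memory 5, CPU 10, value 22
- metrics: memory 10, CPU 7, value 17
Best: 29 rps.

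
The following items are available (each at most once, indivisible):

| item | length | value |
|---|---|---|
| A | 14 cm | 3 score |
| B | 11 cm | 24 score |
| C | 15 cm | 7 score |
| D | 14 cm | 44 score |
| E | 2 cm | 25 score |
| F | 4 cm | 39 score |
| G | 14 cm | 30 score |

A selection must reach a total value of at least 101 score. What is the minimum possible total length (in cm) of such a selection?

20

Subsets with value ≥ 101, sorted by total length:
- D+E+F: length 20, value 108
- B+D+F: length 29, value 107
- B+D+E+F: length 31, value 132
Minimum length: 20 cm.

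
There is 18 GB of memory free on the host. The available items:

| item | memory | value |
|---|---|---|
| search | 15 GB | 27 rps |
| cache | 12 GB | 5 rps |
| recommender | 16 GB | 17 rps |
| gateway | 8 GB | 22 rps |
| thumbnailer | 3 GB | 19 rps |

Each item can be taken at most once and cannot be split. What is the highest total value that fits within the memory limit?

46 rps

Check high-value combinations within 18 GB:
- search+thumbnailer: memory 15+3=18, value 27+19=46
- gateway+thumbnailer: memory 8+3=11, value 22+19=41
- search: memory 15, value 27
Best: 46 rps.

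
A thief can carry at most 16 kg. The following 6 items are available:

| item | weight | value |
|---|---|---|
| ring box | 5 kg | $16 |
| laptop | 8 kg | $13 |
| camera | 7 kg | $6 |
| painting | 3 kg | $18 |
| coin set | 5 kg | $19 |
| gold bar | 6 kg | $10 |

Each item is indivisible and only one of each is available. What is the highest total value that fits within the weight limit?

Check high-value combinations within 16 kg:
- ring box+painting+coin set: weight 5+3+5=13, value 16+18+19=53
- laptop+painting+coin set: weight 8+3+5=16, value 13+18+19=50
- painting+coin set+gold bar: weight 3+5+6=14, value 18+19+10=47
Best: $53.

$53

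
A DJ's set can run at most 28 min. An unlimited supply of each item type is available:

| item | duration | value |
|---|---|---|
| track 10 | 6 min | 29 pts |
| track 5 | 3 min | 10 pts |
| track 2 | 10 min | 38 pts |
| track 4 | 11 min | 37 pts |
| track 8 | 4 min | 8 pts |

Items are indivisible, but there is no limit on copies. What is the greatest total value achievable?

Best value-per-unit is track 10 at 29/6; filling with it alone gives 4×29 = 116.
Optimal mix: 4×track 10 + 1×track 5 → duration 27, value 126.

126 pts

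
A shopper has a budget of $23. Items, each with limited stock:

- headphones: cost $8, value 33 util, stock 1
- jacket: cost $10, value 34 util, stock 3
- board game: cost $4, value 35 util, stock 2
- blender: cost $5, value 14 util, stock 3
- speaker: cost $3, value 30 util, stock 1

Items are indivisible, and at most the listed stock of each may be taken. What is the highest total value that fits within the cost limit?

134 util

Top feasible selections:
- 1×jacket + 2×board game + 1×speaker: cost 21, value 134
- 1×headphones + 2×board game + 1×speaker: cost 19, value 133
- 2×board game + 2×blender + 1×speaker: cost 21, value 128
- 1×jacket + 2×board game + 1×blender: cost 23, value 118
Best: 134 util.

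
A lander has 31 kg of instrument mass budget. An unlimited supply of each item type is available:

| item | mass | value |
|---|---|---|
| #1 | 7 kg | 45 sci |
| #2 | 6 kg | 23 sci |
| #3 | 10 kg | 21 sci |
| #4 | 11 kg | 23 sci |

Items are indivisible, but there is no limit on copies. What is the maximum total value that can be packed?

180 sci

Best value-per-unit is #1 at 45/7, and filling with it alone uses mass 4×7=28. No mix of the others beats 4×45 = 180.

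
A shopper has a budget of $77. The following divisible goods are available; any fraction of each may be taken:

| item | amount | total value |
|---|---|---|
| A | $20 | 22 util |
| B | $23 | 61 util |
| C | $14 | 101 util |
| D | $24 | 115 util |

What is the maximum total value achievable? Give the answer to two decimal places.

294.60

Take in order of value per unit:
- C (101/14 per unit): all 14 → value 101, running total 101.00
- D (115/24 per unit): all 24 → value 115, running total 216.00
- B (61/23 per unit): all 23 → value 61, running total 277.00
- A (22/20 per unit): 16 of 20 → value 16×22/20 = 17.6000, running total 294.60
Total 294.60.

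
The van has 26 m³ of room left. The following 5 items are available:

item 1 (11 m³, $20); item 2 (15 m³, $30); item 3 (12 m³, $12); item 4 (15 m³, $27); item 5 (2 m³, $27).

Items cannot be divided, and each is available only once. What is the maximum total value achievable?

Check high-value combinations within 26 m³:
- item 1+item 3+item 5: volume 11+12+2=25, value 20+12+27=59
- item 2+item 5: volume 15+2=17, value 30+27=57
- item 4+item 5: volume 15+2=17, value 27+27=54
- item 1+item 2: volume 11+15=26, value 20+30=50
- item 1+item 5: volume 11+2=13, value 20+27=47
Best: $59.

$59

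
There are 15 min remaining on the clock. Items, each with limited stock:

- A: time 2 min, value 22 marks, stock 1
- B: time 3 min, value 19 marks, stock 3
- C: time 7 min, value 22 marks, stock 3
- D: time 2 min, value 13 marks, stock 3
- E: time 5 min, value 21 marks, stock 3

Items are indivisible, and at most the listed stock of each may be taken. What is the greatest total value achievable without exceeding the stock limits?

105 marks

Best selections within time 15 and stock limits:
- 1×A + 3×B + 2×D: time 15, value 105
- 1×A + 2×B + 3×D: time 14, value 99
Best: 105 marks.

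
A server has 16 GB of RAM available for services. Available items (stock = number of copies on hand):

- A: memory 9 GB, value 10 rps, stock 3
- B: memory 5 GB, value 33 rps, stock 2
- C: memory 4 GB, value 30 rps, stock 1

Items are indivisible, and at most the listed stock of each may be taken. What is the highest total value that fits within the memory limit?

96 rps

Top feasible selections:
- 2×B + 1×C: memory 14, value 96
- 2×B: memory 10, value 66
Best: 96 rps.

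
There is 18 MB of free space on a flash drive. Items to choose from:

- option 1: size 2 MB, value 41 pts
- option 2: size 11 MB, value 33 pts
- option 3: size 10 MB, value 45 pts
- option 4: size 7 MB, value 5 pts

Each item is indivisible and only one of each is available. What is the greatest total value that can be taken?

Check high-value combinations within 18 MB:
- option 1+option 3: size 2+10=12, value 41+45=86
- option 1+option 2: size 2+11=13, value 41+33=74
- option 3+option 4: size 10+7=17, value 45+5=50
Best: 86 pts.

86 pts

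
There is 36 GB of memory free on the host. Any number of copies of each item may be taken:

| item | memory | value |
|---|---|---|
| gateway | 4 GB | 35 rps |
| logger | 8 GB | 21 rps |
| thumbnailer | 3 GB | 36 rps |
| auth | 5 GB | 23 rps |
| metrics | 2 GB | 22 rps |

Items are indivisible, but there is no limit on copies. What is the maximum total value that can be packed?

Best value-per-unit is thumbnailer at 36/3, and filling with it alone uses memory 12×3=36. No mix of the others beats 12×36 = 432.

432 rps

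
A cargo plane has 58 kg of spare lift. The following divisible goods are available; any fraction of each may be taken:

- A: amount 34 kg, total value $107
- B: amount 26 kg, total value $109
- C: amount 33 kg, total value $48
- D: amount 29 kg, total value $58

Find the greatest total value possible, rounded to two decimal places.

209.71

Take in order of value per unit:
- B (109/26 per unit): all 26 → value 109, running total 109.00
- A (107/34 per unit): 32 of 34 → value 32×107/34 = 100.7059, running total 209.71
Total 209.71.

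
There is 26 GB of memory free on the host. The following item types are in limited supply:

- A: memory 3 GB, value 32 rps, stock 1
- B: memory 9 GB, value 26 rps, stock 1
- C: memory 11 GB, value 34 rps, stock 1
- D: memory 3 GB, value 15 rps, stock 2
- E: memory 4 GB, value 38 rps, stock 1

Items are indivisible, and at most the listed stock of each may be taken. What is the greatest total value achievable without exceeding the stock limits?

134 rps

Best selections within memory 26 and stock limits:
- 1×A + 1×C + 2×D + 1×E: memory 24, value 134
- 1×A + 1×B + 2×D + 1×E: memory 22, value 126
Best: 134 rps.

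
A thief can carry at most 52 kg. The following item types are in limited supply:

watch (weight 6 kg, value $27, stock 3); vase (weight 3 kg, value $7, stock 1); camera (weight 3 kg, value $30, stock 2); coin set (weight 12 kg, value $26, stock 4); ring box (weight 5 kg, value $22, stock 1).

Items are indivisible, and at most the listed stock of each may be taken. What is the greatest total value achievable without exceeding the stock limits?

$200

Top feasible selections:
- 3×watch + 1×vase + 2×camera + 2×coin set: weight 51, value 200
- 3×watch + 1×vase + 2×camera + 1×coin set + 1×ring box: weight 44, value 196
- 2×watch + 1×vase + 2×camera + 2×coin set + 1×ring box: weight 50, value 195
Best: $200.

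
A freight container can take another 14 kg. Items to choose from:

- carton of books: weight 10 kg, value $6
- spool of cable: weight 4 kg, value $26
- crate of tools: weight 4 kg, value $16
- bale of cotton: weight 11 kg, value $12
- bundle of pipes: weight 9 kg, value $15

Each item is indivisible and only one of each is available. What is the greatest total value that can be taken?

Check high-value combinations within 14 kg:
- spool of cable+crate of tools: weight 4+4=8, value 26+16=42
- spool of cable+bundle of pipes: weight 4+9=13, value 26+15=41
- carton of books+spool of cable: weight 10+4=14, value 6+26=32
- crate of tools+bundle of pipes: weight 4+9=13, value 16+15=31
Best: $42.

$42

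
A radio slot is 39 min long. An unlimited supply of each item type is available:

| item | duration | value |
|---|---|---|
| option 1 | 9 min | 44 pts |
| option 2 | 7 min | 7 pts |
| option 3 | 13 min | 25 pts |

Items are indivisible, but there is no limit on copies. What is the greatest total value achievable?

176 pts

Best value-per-unit is option 1 at 44/9, and filling with it alone uses duration 4×9=36. No mix of the others beats 4×44 = 176.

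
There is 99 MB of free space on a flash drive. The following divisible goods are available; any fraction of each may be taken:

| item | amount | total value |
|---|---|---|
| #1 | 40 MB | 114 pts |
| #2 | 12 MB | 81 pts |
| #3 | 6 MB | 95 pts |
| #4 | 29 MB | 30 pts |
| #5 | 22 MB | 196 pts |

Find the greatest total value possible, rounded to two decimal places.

505.66

Take in order of value per unit:
- #3 (95/6 per unit): all 6 → value 95, running total 95.00
- #5 (196/22 per unit): all 22 → value 196, running total 291.00
- #2 (81/12 per unit): all 12 → value 81, running total 372.00
- #1 (114/40 per unit): all 40 → value 114, running total 486.00
- #4 (30/29 per unit): 19 of 29 → value 19×30/29 = 19.6552, running total 505.66
Total 505.66.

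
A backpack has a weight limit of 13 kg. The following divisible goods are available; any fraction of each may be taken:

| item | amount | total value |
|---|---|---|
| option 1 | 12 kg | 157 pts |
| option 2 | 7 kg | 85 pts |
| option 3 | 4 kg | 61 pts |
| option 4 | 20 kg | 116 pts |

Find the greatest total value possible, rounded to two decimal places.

Take in order of value per unit:
- option 3 (61/4 per unit): all 4 → value 61, running total 61.00
- option 1 (157/12 per unit): 9 of 12 → value 9×157/12 = 117.7500, running total 178.75
Total 178.75.

178.75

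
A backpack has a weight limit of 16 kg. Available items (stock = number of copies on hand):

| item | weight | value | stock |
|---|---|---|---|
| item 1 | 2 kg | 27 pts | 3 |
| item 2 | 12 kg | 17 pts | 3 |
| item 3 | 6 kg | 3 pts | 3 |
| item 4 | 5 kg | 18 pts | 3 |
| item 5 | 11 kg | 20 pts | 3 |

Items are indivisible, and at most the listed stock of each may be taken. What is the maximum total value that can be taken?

Top feasible selections:
- 3×item 1 + 2×item 4: weight 16, value 117
- 3×item 1 + 1×item 4: weight 11, value 99
Best: 117 pts.

117 pts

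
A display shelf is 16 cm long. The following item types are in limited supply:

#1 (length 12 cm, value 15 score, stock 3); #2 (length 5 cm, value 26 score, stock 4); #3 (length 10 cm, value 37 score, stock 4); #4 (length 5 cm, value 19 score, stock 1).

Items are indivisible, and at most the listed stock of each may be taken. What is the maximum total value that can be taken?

Best selections within length 16 and stock limits:
- 3×#2: length 15, value 78
- 2×#2 + 1×#4: length 15, value 71
- 1×#2 + 1×#3: length 15, value 63
Best: 78 score.

78 score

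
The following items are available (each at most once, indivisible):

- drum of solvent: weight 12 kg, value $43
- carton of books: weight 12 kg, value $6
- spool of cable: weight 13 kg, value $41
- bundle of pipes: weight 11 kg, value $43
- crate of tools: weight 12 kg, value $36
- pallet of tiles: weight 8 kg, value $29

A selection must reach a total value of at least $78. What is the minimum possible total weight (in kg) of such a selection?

23

Subsets with value ≥ 78, sorted by total weight:
- drum of solvent+bundle of pipes: weight 23, value 86
- bundle of pipes+crate of tools: weight 23, value 79
- spool of cable+bundle of pipes: weight 24, value 84
Minimum weight: 23 kg.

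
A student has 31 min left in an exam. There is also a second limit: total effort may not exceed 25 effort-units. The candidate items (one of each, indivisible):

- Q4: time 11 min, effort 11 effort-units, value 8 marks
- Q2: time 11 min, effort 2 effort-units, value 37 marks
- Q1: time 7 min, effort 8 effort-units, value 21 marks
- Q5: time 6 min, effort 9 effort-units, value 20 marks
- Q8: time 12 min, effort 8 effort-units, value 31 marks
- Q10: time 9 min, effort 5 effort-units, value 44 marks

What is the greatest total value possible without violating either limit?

102 marks

Feasible sets respecting both limits:
- Q2+Q1+Q10: time 27, effort 15, value 102
- Q2+Q5+Q10: time 26, effort 16, value 101
- Q1+Q8+Q10: time 28, effort 21, value 96
Best: 102 marks.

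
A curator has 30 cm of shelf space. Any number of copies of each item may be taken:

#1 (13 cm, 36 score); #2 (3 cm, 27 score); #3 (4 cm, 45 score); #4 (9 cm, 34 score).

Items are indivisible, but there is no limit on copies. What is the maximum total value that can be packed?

324 score

Best value-per-unit is #3 at 45/4; filling with it alone gives 7×45 = 315.
Optimal mix: 2×#2 + 6×#3 → length 30, value 324.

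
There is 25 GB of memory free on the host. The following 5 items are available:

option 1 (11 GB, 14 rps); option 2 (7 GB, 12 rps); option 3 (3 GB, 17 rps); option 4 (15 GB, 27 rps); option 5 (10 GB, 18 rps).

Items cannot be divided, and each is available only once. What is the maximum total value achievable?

Check high-value combinations within 25 GB:
- option 2+option 3+option 4: memory 7+3+15=25, value 12+17+27=56
- option 1+option 3+option 5: memory 11+3+10=24, value 14+17+18=49
- option 2+option 3+option 5: memory 7+3+10=20, value 12+17+18=47
Best: 56 rps.

56 rps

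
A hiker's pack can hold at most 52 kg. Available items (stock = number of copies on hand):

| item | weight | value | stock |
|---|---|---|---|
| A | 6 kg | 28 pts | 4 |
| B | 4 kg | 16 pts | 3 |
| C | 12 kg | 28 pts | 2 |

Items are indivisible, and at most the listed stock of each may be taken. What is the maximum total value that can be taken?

Best selections within weight 52 and stock limits:
- 4×A + 3×B + 1×C: weight 48, value 188
- 4×A + 1×B + 2×C: weight 52, value 184
- 4×A + 2×B + 1×C: weight 44, value 172
Best: 188 pts.

188 pts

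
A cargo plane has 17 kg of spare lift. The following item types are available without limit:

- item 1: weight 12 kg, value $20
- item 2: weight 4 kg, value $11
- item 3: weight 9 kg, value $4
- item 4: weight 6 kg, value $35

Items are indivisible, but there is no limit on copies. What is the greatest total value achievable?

Best value-per-unit is item 4 at 35/6; filling with it alone gives 2×35 = 70.
Optimal mix: 1×item 2 + 2×item 4 → weight 16, value 81.

$81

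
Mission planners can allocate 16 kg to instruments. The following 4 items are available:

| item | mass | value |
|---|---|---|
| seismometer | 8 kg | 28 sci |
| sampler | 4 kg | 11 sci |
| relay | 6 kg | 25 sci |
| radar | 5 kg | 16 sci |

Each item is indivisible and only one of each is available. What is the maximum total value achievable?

53 sci

Check high-value combinations within 16 kg:
- seismometer+relay: mass 8+6=14, value 28+25=53
- sampler+relay+radar: mass 4+6+5=15, value 11+25+16=52
- seismometer+radar: mass 8+5=13, value 28+16=44
- relay+radar: mass 6+5=11, value 25+16=41
Best: 53 sci.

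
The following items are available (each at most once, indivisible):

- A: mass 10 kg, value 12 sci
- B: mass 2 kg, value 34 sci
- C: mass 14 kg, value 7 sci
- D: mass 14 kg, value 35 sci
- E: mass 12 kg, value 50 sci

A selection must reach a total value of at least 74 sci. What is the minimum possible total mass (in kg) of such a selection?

Subsets with value ≥ 74, sorted by total mass:
- B+E: mass 14, value 84
- A+B+E: mass 24, value 96
- D+E: mass 26, value 85
- A+B+D: mass 26, value 81
Minimum mass: 14 kg.

14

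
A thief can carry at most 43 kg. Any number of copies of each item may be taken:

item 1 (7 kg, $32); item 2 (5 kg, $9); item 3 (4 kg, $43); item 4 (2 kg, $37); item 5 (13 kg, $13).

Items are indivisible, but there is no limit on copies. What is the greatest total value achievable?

Best value-per-unit is item 4 at 37/2, and filling with it alone uses weight 21×2=42. No mix of the others beats 21×37 = 777.

$777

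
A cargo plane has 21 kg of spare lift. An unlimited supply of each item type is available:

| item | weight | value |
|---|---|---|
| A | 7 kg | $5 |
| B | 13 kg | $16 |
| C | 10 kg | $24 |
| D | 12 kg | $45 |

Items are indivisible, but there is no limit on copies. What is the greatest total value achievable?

Best value-per-unit is D at 45/12; filling with it alone gives 1×45 = 45.
Optimal mix: 1×A + 1×D → weight 19, value 50.

$50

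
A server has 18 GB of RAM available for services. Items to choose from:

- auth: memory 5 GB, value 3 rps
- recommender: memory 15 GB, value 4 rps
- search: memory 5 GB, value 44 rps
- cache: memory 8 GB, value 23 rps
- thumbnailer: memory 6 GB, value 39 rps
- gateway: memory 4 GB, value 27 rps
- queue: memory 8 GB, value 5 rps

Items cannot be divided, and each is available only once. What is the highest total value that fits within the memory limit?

110 rps

Check high-value combinations within 18 GB:
- search+thumbnailer+gateway: memory 5+6+4=15, value 44+39+27=110
- search+cache+gateway: memory 5+8+4=17, value 44+23+27=94
- cache+thumbnailer+gateway: memory 8+6+4=18, value 23+39+27=89
- auth+search+thumbnailer: memory 5+5+6=16, value 3+44+39=86
Best: 110 rps.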